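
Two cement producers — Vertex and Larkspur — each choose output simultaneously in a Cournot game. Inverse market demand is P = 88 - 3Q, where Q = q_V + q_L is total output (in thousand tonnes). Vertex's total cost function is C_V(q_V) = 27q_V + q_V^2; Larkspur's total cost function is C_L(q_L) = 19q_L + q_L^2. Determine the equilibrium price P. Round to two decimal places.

Vertex's profit: π_V = (88 - 3Q)q_V - (27q_V + q_V²). Setting ∂π_V/∂q_V = 0: 61 - 8q_V - 3(q_L) = 0.
Larkspur's first-order condition: 69 - 8q_L - 3(q_V) = 0.
Rearranging gives the reaction functions q_V = (61 - 3q_L)/8 and q_L = (69 - 3q_V)/8.
Solving the pair: q_V = 281/55, q_L = 369/55.
Total output Q = 130/11, so price P = 88 - 3·(130/11) = 578/11.

52.55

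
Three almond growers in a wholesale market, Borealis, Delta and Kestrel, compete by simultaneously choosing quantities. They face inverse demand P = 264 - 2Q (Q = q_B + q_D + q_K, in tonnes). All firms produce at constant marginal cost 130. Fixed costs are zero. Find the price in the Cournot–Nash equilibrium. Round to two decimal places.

A representative firm's profit is π_i = q_i(264 - 2Q) - 130q_i.
Setting ∂π_i/∂q_i = 0 with rivals' quantities fixed: 134 - 4q_i - 2·Σ_{j≠i} q_j = 0.
By symmetry each firm produces the same amount; substituting Σ_{j≠i} q_j = 2q_i yields q_i = 134/8 = 67/4.
Total output Q = 201/4, so price P = 264 - 2·(201/4) = 327/2.

163.50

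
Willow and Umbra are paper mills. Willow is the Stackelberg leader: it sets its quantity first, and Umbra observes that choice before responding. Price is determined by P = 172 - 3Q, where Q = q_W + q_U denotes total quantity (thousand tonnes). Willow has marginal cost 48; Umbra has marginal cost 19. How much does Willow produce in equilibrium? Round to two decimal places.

The follower Umbra best-responds to any q_W: π_U = (172 - 3Q)q_U - 19q_U.
∂π_U/∂q_U = 153 - 3q_W - 6q_U = 0 gives the reaction function q_U = (153 - 3q_W)/6.
The leader anticipates this reaction. Substituting into P = 172 - 3Q gives P = 191/2 - (3/2)q_W, so π_W = (191/2 - (3/2)q_W)q_W - 48q_W.
Maximising: ∂π_W/∂q_W = 95/2 - 3q_W = 0, giving q_W = 95/6.
Then q_U = (153 - 3·(95/6))/6 = 211/12.

15.83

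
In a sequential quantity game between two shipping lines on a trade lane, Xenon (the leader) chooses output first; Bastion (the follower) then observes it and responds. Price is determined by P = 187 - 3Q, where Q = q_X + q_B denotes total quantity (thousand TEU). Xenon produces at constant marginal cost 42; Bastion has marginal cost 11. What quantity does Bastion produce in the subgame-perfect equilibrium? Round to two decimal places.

Solve by backward induction. Given q_X, the follower Bastion maximises π_B = (187 - 3q_X - 3q_B)q_B - 11q_B.
Follower FOC: 176 - 3q_X - 6q_B = 0, so q_B(q_X) = (176 - 3q_X)/6.
The leader anticipates this reaction. Substituting into P = 187 - 3Q gives P = 99 - (3/2)q_X, so π_X = (99 - (3/2)q_X)q_X - 42q_X.
Maximising: ∂π_X/∂q_X = 57 - 3q_X = 0, giving q_X = 19.
Then q_B = (176 - 3·19)/6 = 119/6.

19.83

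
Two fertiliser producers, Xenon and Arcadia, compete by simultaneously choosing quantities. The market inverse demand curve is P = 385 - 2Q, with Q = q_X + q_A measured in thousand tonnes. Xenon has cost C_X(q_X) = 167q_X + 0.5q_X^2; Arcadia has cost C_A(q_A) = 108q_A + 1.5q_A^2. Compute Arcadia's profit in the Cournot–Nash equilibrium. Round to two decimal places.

Xenon's profit: π_X = (385 - 2Q)q_X - (167q_X + (1/2)q_X²). Setting ∂π_X/∂q_X = 0: 218 - 5q_X - 2(q_A) = 0.
Arcadia's profit: π_A = (385 - 2Q)q_A - (108q_A + (3/2)q_A²). Setting ∂π_A/∂q_A = 0: 277 - 7q_A - 2(q_X) = 0.
So q_X = (218 - 2q_A)/5 and q_A = (277 - 2q_X)/7.
Solving the pair: q_X = 972/31, q_A = 949/31.
Price P = 385 - 2·(1921/31) = 261.0645.
Arcadia's profit: 261.0645·(949/31) - 108·(949/31) - (3/2)(949/31)² = 3280.0245.

3280.02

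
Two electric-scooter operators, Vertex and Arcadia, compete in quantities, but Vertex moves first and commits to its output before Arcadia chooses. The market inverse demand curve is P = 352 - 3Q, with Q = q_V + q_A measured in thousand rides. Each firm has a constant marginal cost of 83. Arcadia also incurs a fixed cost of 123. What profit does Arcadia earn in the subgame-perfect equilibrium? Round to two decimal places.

1384.52

The follower Arcadia best-responds to any q_V: π_A = (352 - 3Q)q_A - 83q_A.
Follower FOC: 269 - 3q_V - 6q_A = 0, so q_A(q_V) = (269 - 3q_V)/6.
Vertex substitutes q_A(q_V) into its own profit: π_V = q_V(352 - 3q_V - (269 - 3q_V)/2) - 83q_V = (435/2 - (3/2)q_V)q_V - 83q_V.
Maximising: ∂π_V/∂q_V = 269/2 - 3q_V = 0, giving q_V = 269/6.
Then q_A = (269 - 3·(269/6))/6 = 269/12.
Price P = 352 - 3·(269/4) = 601/4.
Arcadia's profit: (601/4 - 83)·(269/12) - 123 = 1384.5208.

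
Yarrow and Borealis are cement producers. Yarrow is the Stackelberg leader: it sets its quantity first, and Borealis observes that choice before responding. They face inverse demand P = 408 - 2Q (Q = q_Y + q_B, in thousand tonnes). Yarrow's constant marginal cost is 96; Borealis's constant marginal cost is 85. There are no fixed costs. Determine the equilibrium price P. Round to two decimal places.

171.25

Solve by backward induction. Given q_Y, the follower Borealis maximises π_B = (408 - 2q_Y - 2q_B)q_B - 85q_B.
Setting the follower's marginal profit to zero, 323 - 2q_Y - 4q_B = 0, i.e. q_B = (323 - 2q_Y)/4.
The leader anticipates this reaction. Substituting into P = 408 - 2Q gives P = 493/2 - q_Y, so π_Y = (493/2 - q_Y)q_Y - 96q_Y.
Leader FOC: 301/2 - 2q_Y = 0, so q_Y = 301/4.
Then q_B = (323 - 2·(301/4))/4 = 345/8.
Total output Q = 947/8, so price P = 408 - 2·(947/8) = 685/4.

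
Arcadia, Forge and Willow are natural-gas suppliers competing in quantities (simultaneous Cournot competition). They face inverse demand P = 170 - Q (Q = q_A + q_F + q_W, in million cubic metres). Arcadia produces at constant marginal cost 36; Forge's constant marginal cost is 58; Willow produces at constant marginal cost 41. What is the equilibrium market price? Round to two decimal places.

76.25

Arcadia's profit: π_A = (170 - Q)q_A - (36q_A). Setting ∂π_A/∂q_A = 0: 134 - 2q_A - (q_F + q_W) = 0.
Forge's first-order condition: 112 - 2q_F - (q_A + q_W) = 0.
Willow's first-order condition: 129 - 2q_W - (q_A + q_F) = 0.
Summing all 3 equations gives 375 − 4Q = 0, hence Q = 375/4.
Back-substituting: q_A = (134 − 375/4) = 161/4, q_F = (112 − 375/4) = 73/4, q_W = (129 − 375/4) = 141/4.
Total output Q = 375/4, so price P = 170 - 375/4 = 305/4.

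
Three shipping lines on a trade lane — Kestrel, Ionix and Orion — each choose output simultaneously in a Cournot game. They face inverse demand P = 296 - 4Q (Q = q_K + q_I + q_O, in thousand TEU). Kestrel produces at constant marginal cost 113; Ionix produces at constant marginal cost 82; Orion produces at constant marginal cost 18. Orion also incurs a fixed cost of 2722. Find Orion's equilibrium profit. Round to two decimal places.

261.89

Kestrel's profit: π_K = (296 - 4Q)q_K - (113q_K). Setting ∂π_K/∂q_K = 0: 183 - 8q_K - 4(q_I + q_O) = 0.
Ionix's first-order condition: 214 - 8q_I - 4(q_K + q_O) = 0.
Orion's first-order condition: 278 - 8q_O - 4(q_K + q_I) = 0.
Adding the 3 first-order conditions: 675 − 16Q = 0, so Q = 675/16.
Back-substituting: q_K = (183 − 675/4)/4 = 57/16, q_I = (214 − 675/4)/4 = 181/16, q_O = (278 − 675/4)/4 = 437/16.
Price P = 296 - 4·(675/16) = 509/4.
Orion's profit: (509/4 - 18)·(437/16) - 2722 = 261.8906.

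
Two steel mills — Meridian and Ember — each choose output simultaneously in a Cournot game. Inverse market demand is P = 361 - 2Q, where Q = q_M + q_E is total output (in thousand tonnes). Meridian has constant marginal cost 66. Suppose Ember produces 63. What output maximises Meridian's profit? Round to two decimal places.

With the rival's output fixed at 63, Meridian's profit is π_M = (361 - 2·63 - 2q_M)q_M - (66q_M) = (235 - 2q_M)q_M - (66q_M).
∂π_M/∂q_M = 169 - 4q_M = 0, so q_M = 169/4.

42.25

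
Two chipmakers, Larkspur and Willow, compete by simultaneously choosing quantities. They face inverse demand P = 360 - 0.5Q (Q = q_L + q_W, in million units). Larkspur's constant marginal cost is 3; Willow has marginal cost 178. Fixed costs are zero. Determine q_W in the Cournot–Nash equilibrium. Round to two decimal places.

Larkspur's profit: π_L = (360 - 0.5Q)q_L - (3q_L). Setting ∂π_L/∂q_L = 0: 357 - q_L - (1/2)(q_W) = 0.
Willow's profit: π_W = (360 - 0.5Q)q_W - (178q_W). Setting ∂π_W/∂q_W = 0: 182 - q_W - (1/2)(q_L) = 0.
So q_L = (357 - (1/2)q_W) and q_W = (182 - (1/2)q_L).
Solving the pair: q_L = 1064/3, q_W = 14/3.

4.67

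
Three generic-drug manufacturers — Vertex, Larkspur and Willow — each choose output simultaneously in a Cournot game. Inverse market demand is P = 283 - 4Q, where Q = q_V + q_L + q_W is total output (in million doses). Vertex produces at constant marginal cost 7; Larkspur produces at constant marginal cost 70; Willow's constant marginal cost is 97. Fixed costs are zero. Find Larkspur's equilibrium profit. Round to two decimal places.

489.52

Vertex's profit: π_V = (283 - 4Q)q_V - (7q_V). Setting ∂π_V/∂q_V = 0: 276 - 8q_V - 4(q_L + q_W) = 0.
Larkspur's profit: π_L = (283 - 4Q)q_L - (70q_L). Setting ∂π_L/∂q_L = 0: 213 - 8q_L - 4(q_V + q_W) = 0.
Willow's first-order condition: 186 - 8q_W - 4(q_V + q_L) = 0.
Adding the 3 conditions: 675 − 8Q − 8Q = 0, i.e. Q = 675/16.
Back-substituting: q_V = (276 − 675/4)/4 = 429/16, q_L = (213 − 675/4)/4 = 177/16, q_W = (186 − 675/4)/4 = 69/16.
Price P = 283 - 4·(675/16) = 457/4.
Larkspur's profit: (457/4 - 70)·(177/16) = 489.5156.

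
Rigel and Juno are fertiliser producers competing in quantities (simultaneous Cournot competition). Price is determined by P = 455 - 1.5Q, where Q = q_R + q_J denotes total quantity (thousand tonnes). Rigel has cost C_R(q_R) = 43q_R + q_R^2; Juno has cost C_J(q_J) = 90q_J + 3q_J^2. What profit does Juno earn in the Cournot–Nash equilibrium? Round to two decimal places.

3587.19

Rigel's profit: π_R = (455 - 1.5Q)q_R - (43q_R + q_R²). Setting ∂π_R/∂q_R = 0: 412 - 5q_R - (3/2)(q_J) = 0.
Juno's first-order condition: 365 - 9q_J - (3/2)(q_R) = 0.
So q_R = (412 - (3/2)q_J)/5 and q_J = (365 - (3/2)q_R)/9.
Solving the pair: q_R = 73.9298, q_J = 28.2339.
Price P = 455 - (3/2)·102.1637 = 301.7544.
Juno's profit: 301.7544·28.2339 - 90·28.2339 - 3·28.2339² = 3587.1936.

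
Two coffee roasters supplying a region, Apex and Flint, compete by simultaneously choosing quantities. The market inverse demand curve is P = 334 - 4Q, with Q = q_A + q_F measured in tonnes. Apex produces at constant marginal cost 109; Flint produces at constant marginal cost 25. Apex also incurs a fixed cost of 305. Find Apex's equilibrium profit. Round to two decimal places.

Apex's profit: π_A = (334 - 4Q)q_A - (109q_A). Setting ∂π_A/∂q_A = 0: 225 - 8q_A - 4(q_F) = 0.
Flint's first-order condition: 309 - 8q_F - 4(q_A) = 0.
Rearranging gives the reaction functions q_A = (225 - 4q_F)/8 and q_F = (309 - 4q_A)/8.
Solving the pair: q_A = 47/4, q_F = 131/4.
Price P = 334 - 4·(89/2) = 156.
Apex's profit: (156 - 109)·(47/4) - 305 = 989/4.

247.25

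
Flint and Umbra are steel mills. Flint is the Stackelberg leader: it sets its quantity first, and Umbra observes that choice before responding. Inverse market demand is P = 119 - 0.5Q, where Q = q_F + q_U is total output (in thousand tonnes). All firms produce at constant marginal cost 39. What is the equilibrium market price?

The follower Umbra best-responds to any q_F: π_U = (119 - 0.5Q)q_U - 39q_U.
Setting the follower's marginal profit to zero, 80 - (1/2)q_F - q_U = 0, i.e. q_U = (80 - (1/2)q_F).
The leader anticipates this reaction. Substituting into P = 119 - 0.5Q gives P = 79 - (1/4)q_F, so π_F = (79 - (1/4)q_F)q_F - 39q_F.
Leader FOC: 40 - (1/2)q_F = 0, so q_F = 80.
Then q_U = (80 - (1/2)·80) = 40.
Total output Q = 120, so price P = 119 - (1/2)·120 = 59.

59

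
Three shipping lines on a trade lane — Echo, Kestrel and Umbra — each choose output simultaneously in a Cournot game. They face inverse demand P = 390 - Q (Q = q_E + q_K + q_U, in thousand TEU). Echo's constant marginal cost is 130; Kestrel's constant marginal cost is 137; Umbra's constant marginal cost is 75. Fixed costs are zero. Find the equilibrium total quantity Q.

Echo's profit: π_E = (390 - Q)q_E - (130q_E). Setting ∂π_E/∂q_E = 0: 260 - 2q_E - (q_K + q_U) = 0.
Kestrel's profit: π_K = (390 - Q)q_K - (137q_K). Setting ∂π_K/∂q_K = 0: 253 - 2q_K - (q_E + q_U) = 0.
Umbra's profit: π_U = (390 - Q)q_U - (75q_U). Setting ∂π_U/∂q_U = 0: 315 - 2q_U - (q_E + q_K) = 0.
Adding the 3 conditions: 828 − 2Q − 2Q = 0, i.e. Q = 207.
Back-substituting: q_E = (260 − 207) = 53, q_K = (253 − 207) = 46, q_U = (315 − 207) = 108.
Total output Q = 53 + 46 + 108 = 207.

207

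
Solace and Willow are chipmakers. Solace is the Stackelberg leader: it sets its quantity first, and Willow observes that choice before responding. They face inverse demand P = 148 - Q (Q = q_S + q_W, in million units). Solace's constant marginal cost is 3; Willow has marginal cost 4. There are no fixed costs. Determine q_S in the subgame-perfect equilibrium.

Solve by backward induction. Given q_S, the follower Willow maximises π_W = (148 - q_S - q_W)q_W - 4q_W.
∂π_W/∂q_W = 144 - q_S - 2q_W = 0 gives the reaction function q_W = (144 - q_S)/2.
Solace substitutes q_W(q_S) into its own profit: π_S = q_S(148 - q_S - (144 - q_S)/2) - 3q_S = (76 - (1/2)q_S)q_S - 3q_S.
Maximising: ∂π_S/∂q_S = 73 - q_S = 0, giving q_S = 73.
Then q_W = (144 - 73)/2 = 71/2.

73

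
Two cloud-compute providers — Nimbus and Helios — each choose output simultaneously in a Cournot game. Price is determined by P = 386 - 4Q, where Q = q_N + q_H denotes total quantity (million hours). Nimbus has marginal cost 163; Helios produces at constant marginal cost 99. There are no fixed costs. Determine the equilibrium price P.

216

Nimbus's profit: π_N = (386 - 4Q)q_N - (163q_N). Setting ∂π_N/∂q_N = 0: 223 - 8q_N - 4(q_H) = 0.
Helios's first-order condition: 287 - 8q_H - 4(q_N) = 0.
So q_N = (223 - 4q_H)/8 and q_H = (287 - 4q_N)/8.
Solving the pair: q_N = 53/4, q_H = 117/4.
Total output Q = 85/2, so price P = 386 - 4·(85/2) = 216.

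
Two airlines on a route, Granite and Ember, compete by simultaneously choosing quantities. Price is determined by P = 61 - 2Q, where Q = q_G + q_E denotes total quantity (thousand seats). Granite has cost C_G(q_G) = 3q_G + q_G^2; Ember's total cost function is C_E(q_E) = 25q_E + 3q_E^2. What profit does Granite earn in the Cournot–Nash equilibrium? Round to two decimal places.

Granite's profit: π_G = (61 - 2Q)q_G - (3q_G + q_G²). Setting ∂π_G/∂q_G = 0: 58 - 6q_G - 2(q_E) = 0.
Ember's profit: π_E = (61 - 2Q)q_E - (25q_E + 3q_E²). Setting ∂π_E/∂q_E = 0: 36 - 10q_E - 2(q_G) = 0.
So q_G = (58 - 2q_E)/6 and q_E = (36 - 2q_G)/10.
Substituting one into the other gives q_G = 127/14 and q_E = 25/14.
Price P = 61 - 2·(76/7) = 275/7.
Granite's profit: (275/7)·(127/14) - 3·(127/14) - (127/14)² = 246.8724.

246.87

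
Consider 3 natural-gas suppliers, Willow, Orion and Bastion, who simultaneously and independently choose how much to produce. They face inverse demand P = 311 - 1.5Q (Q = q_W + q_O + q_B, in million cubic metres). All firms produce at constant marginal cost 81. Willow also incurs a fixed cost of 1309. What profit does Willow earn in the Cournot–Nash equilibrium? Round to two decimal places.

895.17

Each firm earns π_i = (311 - 1.5Q)q_i - 81q_i.
Setting ∂π_i/∂q_i = 0 with rivals' quantities fixed: 230 - 3q_i - (3/2)·Σ_{j≠i} q_j = 0.
With identical firms every q_j equals q_i, so Σ_{j≠i} q_j = 2q_i and 230 = 6q_i, giving q_i = 115/3.
Price P = 311 - (3/2)·115 = 277/2.
Willow's profit: (277/2 - 81)·(115/3) - 1309 = 895.1667.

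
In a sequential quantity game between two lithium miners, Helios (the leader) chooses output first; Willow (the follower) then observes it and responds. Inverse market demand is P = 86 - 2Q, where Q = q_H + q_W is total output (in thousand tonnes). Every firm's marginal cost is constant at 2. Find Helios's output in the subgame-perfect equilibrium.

21

The follower Willow best-responds to any q_H: π_W = (86 - 2Q)q_W - 2q_W.
∂π_W/∂q_W = 84 - 2q_H - 4q_W = 0 gives the reaction function q_W = (84 - 2q_H)/4.
Helios substitutes q_W(q_H) into its own profit: π_H = q_H(86 - 2q_H - (84 - 2q_H)/2) - 2q_H = (44 - q_H)q_H - 2q_H.
Maximising: ∂π_H/∂q_H = 42 - 2q_H = 0, giving q_H = 21.
Then q_W = (84 - 2·21)/4 = 21/2.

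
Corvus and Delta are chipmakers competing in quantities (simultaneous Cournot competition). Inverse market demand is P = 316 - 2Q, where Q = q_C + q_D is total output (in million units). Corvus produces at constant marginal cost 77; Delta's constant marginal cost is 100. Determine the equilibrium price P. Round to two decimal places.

164.33

Corvus's profit: π_C = (316 - 2Q)q_C - (77q_C). Setting ∂π_C/∂q_C = 0: 239 - 4q_C - 2(q_D) = 0.
Delta's first-order condition: 216 - 4q_D - 2(q_C) = 0.
So q_C = (239 - 2q_D)/4 and q_D = (216 - 2q_C)/4.
Solving the pair: q_C = 131/3, q_D = 193/6.
Total output Q = 455/6, so price P = 316 - 2·(455/6) = 493/3.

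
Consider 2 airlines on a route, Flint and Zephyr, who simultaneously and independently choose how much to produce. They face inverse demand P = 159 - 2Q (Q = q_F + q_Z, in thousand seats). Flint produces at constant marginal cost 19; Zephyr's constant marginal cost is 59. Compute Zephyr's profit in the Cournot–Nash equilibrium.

200

Flint's profit: π_F = (159 - 2Q)q_F - (19q_F). Setting ∂π_F/∂q_F = 0: 140 - 4q_F - 2(q_Z) = 0.
Zephyr's profit: π_Z = (159 - 2Q)q_Z - (59q_Z). Setting ∂π_Z/∂q_Z = 0: 100 - 4q_Z - 2(q_F) = 0.
Rearranging gives the reaction functions q_F = (140 - 2q_Z)/4 and q_Z = (100 - 2q_F)/4.
Solving the pair: q_F = 30, q_Z = 10.
Price P = 159 - 2·40 = 79.
Zephyr's profit: (79 - 59)·10 = 200.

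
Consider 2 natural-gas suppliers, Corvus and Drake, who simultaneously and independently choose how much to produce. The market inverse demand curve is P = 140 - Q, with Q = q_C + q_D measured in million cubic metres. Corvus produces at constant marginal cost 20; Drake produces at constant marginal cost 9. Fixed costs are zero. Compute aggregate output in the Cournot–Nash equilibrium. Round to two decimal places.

83.67

Corvus's profit: π_C = (140 - Q)q_C - (20q_C). Setting ∂π_C/∂q_C = 0: 120 - 2q_C - (q_D) = 0.
Drake's first-order condition: 131 - 2q_D - (q_C) = 0.
So q_C = (120 - q_D)/2 and q_D = (131 - q_C)/2.
Solving the pair: q_C = 109/3, q_D = 142/3.
Total output Q = 109/3 + 142/3 = 251/3.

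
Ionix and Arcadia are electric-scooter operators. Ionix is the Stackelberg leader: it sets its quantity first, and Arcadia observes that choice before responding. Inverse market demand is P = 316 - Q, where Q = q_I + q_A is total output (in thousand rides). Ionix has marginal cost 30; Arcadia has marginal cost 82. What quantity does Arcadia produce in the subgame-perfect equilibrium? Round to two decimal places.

The follower Arcadia best-responds to any q_I: π_A = (316 - Q)q_A - 82q_A.
Follower FOC: 234 - q_I - 2q_A = 0, so q_A(q_I) = (234 - q_I)/2.
Ionix substitutes q_A(q_I) into its own profit: π_I = q_I(316 - q_I - (234 - q_I)/2) - 30q_I = (199 - (1/2)q_I)q_I - 30q_I.
Leader FOC: 169 - q_I = 0, so q_I = 169.
Then q_A = (234 - 169)/2 = 65/2.

32.50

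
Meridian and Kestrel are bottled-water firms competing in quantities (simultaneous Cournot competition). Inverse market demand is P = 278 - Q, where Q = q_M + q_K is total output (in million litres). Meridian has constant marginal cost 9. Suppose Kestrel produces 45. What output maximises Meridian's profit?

With the rival's output fixed at 45, Meridian's profit is π_M = (278 - 45 - q_M)q_M - (9q_M) = (233 - q_M)q_M - (9q_M).
∂π_M/∂q_M = 224 - 2q_M = 0, so q_M = 112.

112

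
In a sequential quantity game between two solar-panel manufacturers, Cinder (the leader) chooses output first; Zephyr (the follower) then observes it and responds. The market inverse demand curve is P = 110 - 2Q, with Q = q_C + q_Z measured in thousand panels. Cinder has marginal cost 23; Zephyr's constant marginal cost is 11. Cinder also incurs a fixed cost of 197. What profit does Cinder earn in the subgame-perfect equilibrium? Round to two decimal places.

Solve by backward induction. Given q_C, the follower Zephyr maximises π_Z = (110 - 2q_C - 2q_Z)q_Z - 11q_Z.
Setting the follower's marginal profit to zero, 99 - 2q_C - 4q_Z = 0, i.e. q_Z = (99 - 2q_C)/4.
The leader anticipates this reaction. Substituting into P = 110 - 2Q gives P = 121/2 - q_C, so π_C = (121/2 - q_C)q_C - 23q_C.
Maximising: ∂π_C/∂q_C = 75/2 - 2q_C = 0, giving q_C = 75/4.
Then q_Z = (99 - 2·(75/4))/4 = 123/8.
Price P = 110 - 2·(273/8) = 167/4.
Cinder's profit: (167/4 - 23)·(75/4) - 197 = 154.5625.

154.56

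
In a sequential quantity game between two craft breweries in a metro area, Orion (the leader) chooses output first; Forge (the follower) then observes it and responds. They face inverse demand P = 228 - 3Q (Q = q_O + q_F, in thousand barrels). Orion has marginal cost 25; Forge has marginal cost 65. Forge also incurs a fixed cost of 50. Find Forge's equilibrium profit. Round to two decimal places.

93.52

The follower Forge best-responds to any q_O: π_F = (228 - 3Q)q_F - 65q_F.
∂π_F/∂q_F = 163 - 3q_O - 6q_F = 0 gives the reaction function q_F = (163 - 3q_O)/6.
The leader anticipates this reaction. Substituting into P = 228 - 3Q gives P = 293/2 - (3/2)q_O, so π_O = (293/2 - (3/2)q_O)q_O - 25q_O.
The leader's first-order condition 243/2 - 3q_O = 0 yields q_O = 81/2.
Then q_F = (163 - 3·(81/2))/6 = 83/12.
Price P = 228 - 3·(569/12) = 343/4.
Forge's profit: (343/4 - 65)·(83/12) - 50 = 93.5208.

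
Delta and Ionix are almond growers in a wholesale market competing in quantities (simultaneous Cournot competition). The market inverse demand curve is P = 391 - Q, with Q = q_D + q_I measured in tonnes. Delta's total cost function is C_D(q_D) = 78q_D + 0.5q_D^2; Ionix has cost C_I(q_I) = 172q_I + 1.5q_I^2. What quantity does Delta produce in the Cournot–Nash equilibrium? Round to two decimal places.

Delta's profit: π_D = (391 - Q)q_D - (78q_D + (1/2)q_D²). Setting ∂π_D/∂q_D = 0: 313 - 3q_D - (q_I) = 0.
Ionix's profit: π_I = (391 - Q)q_I - (172q_I + (3/2)q_I²). Setting ∂π_I/∂q_I = 0: 219 - 5q_I - (q_D) = 0.
Best responses: q_D = (313 - q_I)/3, q_I = (219 - q_D)/5.
Substituting one into the other gives q_D = 673/7 and q_I = 172/7.

96.14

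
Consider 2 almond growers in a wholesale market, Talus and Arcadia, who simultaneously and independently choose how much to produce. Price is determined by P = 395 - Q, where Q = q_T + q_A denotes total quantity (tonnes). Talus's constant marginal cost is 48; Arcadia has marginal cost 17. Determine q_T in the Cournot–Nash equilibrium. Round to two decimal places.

105.33

Talus's profit: π_T = (395 - Q)q_T - (48q_T). Setting ∂π_T/∂q_T = 0: 347 - 2q_T - (q_A) = 0.
Arcadia's profit: π_A = (395 - Q)q_A - (17q_A). Setting ∂π_A/∂q_A = 0: 378 - 2q_A - (q_T) = 0.
Best responses: q_T = (347 - q_A)/2, q_A = (378 - q_T)/2.
Solving the pair: q_T = 316/3, q_A = 409/3.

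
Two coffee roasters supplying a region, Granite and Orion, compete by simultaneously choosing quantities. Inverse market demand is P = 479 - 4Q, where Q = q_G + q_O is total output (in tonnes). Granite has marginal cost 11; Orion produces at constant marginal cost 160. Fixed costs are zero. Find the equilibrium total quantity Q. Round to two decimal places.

65.58

Granite's profit: π_G = (479 - 4Q)q_G - (11q_G). Setting ∂π_G/∂q_G = 0: 468 - 8q_G - 4(q_O) = 0.
Orion's first-order condition: 319 - 8q_O - 4(q_G) = 0.
Best responses: q_G = (468 - 4q_O)/8, q_O = (319 - 4q_G)/8.
Solving the pair: q_G = 617/12, q_O = 85/6.
Total output Q = 617/12 + 85/6 = 787/12.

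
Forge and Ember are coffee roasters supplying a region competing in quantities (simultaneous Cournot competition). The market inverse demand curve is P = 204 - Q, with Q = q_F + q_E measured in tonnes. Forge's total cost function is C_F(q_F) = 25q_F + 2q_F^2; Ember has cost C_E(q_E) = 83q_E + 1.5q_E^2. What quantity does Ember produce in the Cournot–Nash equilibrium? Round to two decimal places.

18.86

Forge's profit: π_F = (204 - Q)q_F - (25q_F + 2q_F²). Setting ∂π_F/∂q_F = 0: 179 - 6q_F - (q_E) = 0.
Ember's profit: π_E = (204 - Q)q_E - (83q_E + (3/2)q_E²). Setting ∂π_E/∂q_E = 0: 121 - 5q_E - (q_F) = 0.
Best responses: q_F = (179 - q_E)/6, q_E = (121 - q_F)/5.
Substituting one into the other gives q_F = 774/29 and q_E = 547/29.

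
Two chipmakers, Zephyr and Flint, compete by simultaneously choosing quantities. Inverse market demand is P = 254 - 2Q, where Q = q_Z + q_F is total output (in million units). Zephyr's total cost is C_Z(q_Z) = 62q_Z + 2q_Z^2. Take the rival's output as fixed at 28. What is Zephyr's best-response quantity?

With the rival's output fixed at 28, Zephyr's profit is π_Z = (254 - 2·28 - 2q_Z)q_Z - (62q_Z + 2q_Z²) = (198 - 2q_Z)q_Z - (62q_Z + 2q_Z²).
∂π_Z/∂q_Z = 136 - 8q_Z = 0, so q_Z = 17.

17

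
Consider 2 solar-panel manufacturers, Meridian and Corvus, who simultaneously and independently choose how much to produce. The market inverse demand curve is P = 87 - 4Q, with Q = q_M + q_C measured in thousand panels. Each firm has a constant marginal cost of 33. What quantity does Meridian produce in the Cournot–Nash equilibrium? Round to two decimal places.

4.50

Each firm earns π_i = (87 - 4Q)q_i - 33q_i.
Setting ∂π_i/∂q_i = 0 with rivals' quantities fixed: 54 - 8q_i - 4q_j = 0.
With identical firms every q_j equals q_i, so q_j = q_i and 54 = 12q_i, giving q_i = 9/2.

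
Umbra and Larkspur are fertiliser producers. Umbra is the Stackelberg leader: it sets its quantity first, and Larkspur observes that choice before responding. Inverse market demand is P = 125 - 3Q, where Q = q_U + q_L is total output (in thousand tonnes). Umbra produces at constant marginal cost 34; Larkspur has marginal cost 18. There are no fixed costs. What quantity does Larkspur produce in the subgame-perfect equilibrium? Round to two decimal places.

11.58

The follower Larkspur best-responds to any q_U: π_L = (125 - 3Q)q_L - 18q_L.
Setting the follower's marginal profit to zero, 107 - 3q_U - 6q_L = 0, i.e. q_L = (107 - 3q_U)/6.
Umbra substitutes q_L(q_U) into its own profit: π_U = q_U(125 - 3q_U - (107 - 3q_U)/2) - 34q_U = (143/2 - (3/2)q_U)q_U - 34q_U.
The leader's first-order condition 75/2 - 3q_U = 0 yields q_U = 25/2.
Then q_L = (107 - 3·(25/2))/6 = 139/12.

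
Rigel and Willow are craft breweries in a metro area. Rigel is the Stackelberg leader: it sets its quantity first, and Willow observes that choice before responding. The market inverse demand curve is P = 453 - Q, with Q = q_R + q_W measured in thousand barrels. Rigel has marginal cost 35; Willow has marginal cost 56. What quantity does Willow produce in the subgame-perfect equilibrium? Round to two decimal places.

88.75

The follower Willow best-responds to any q_R: π_W = (453 - Q)q_W - 56q_W.
Follower FOC: 397 - q_R - 2q_W = 0, so q_W(q_R) = (397 - q_R)/2.
The leader anticipates this reaction. Substituting into P = 453 - Q gives P = 509/2 - (1/2)q_R, so π_R = (509/2 - (1/2)q_R)q_R - 35q_R.
Maximising: ∂π_R/∂q_R = 439/2 - q_R = 0, giving q_R = 439/2.
Then q_W = (397 - 439/2)/2 = 355/4.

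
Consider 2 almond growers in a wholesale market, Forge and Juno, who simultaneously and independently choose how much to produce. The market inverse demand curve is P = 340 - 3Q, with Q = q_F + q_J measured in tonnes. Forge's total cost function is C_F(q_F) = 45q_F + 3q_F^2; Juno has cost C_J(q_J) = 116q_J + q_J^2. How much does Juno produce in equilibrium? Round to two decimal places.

Forge's profit: π_F = (340 - 3Q)q_F - (45q_F + 3q_F²). Setting ∂π_F/∂q_F = 0: 295 - 12q_F - 3(q_J) = 0.
Juno's first-order condition: 224 - 8q_J - 3(q_F) = 0.
So q_F = (295 - 3q_J)/12 and q_J = (224 - 3q_F)/8.
Solving the pair: q_F = 1688/87, q_J = 601/29.

20.72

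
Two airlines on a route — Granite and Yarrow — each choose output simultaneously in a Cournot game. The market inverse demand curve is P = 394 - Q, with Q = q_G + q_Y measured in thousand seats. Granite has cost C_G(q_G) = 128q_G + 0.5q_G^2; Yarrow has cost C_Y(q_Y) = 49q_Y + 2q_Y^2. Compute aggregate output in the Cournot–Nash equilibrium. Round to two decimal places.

118.82

Granite's profit: π_G = (394 - Q)q_G - (128q_G + (1/2)q_G²). Setting ∂π_G/∂q_G = 0: 266 - 3q_G - (q_Y) = 0.
Yarrow's profit: π_Y = (394 - Q)q_Y - (49q_Y + 2q_Y²). Setting ∂π_Y/∂q_Y = 0: 345 - 6q_Y - (q_G) = 0.
Best responses: q_G = (266 - q_Y)/3, q_Y = (345 - q_G)/6.
Solving the pair: q_G = 1251/17, q_Y = 769/17.
Total output Q = 1251/17 + 769/17 = 118.8235.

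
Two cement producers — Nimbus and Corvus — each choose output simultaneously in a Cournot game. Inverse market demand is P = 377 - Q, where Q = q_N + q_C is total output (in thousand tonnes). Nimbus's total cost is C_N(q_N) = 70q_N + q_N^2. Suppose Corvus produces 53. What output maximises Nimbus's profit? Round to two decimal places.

63.50

With the rival's output fixed at 53, Nimbus's profit is π_N = (377 - 53 - q_N)q_N - (70q_N + q_N²) = (324 - q_N)q_N - (70q_N + q_N²).
∂π_N/∂q_N = 254 - 4q_N = 0, so q_N = 127/2.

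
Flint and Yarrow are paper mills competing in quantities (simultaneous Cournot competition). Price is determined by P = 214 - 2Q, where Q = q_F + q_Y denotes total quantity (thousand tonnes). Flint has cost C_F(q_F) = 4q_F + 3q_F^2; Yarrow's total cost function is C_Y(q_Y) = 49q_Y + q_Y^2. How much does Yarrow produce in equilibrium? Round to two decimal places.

21.96

Flint's profit: π_F = (214 - 2Q)q_F - (4q_F + 3q_F²). Setting ∂π_F/∂q_F = 0: 210 - 10q_F - 2(q_Y) = 0.
Yarrow's first-order condition: 165 - 6q_Y - 2(q_F) = 0.
Best responses: q_F = (210 - 2q_Y)/10, q_Y = (165 - 2q_F)/6.
Solving the pair: q_F = 465/28, q_Y = 615/28.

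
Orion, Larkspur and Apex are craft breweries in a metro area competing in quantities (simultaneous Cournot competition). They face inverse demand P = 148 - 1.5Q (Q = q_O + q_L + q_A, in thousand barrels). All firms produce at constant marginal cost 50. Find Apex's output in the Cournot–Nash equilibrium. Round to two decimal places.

Each firm earns π_i = (148 - 1.5Q)q_i - 50q_i.
Setting ∂π_i/∂q_i = 0 with rivals' quantities fixed: 98 - 3q_i - (3/2)·Σ_{j≠i} q_j = 0.
By symmetry each firm produces the same amount; substituting Σ_{j≠i} q_j = 2q_i yields q_i = 98/6 = 49/3.

16.33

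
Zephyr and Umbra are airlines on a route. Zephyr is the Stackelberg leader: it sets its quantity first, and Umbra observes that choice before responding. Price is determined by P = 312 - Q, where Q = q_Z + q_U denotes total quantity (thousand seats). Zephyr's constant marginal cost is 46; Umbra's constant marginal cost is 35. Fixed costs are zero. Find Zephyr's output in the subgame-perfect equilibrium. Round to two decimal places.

Solve by backward induction. Given q_Z, the follower Umbra maximises π_U = (312 - q_Z - q_U)q_U - 35q_U.
Follower FOC: 277 - q_Z - 2q_U = 0, so q_U(q_Z) = (277 - q_Z)/2.
Zephyr substitutes q_U(q_Z) into its own profit: π_Z = q_Z(312 - q_Z - (277 - q_Z)/2) - 46q_Z = (347/2 - (1/2)q_Z)q_Z - 46q_Z.
The leader's first-order condition 255/2 - q_Z = 0 yields q_Z = 255/2.
Then q_U = (277 - 255/2)/2 = 299/4.

127.50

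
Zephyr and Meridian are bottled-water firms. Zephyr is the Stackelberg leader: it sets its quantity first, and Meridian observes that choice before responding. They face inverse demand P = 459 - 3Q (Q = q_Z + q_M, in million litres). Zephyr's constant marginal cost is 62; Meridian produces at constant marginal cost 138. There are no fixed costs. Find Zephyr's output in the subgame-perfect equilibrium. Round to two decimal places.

Solve by backward induction. Given q_Z, the follower Meridian maximises π_M = (459 - 3q_Z - 3q_M)q_M - 138q_M.
Setting the follower's marginal profit to zero, 321 - 3q_Z - 6q_M = 0, i.e. q_M = (321 - 3q_Z)/6.
Zephyr substitutes q_M(q_Z) into its own profit: π_Z = q_Z(459 - 3q_Z - (321 - 3q_Z)/2) - 62q_Z = (597/2 - (3/2)q_Z)q_Z - 62q_Z.
Maximising: ∂π_Z/∂q_Z = 473/2 - 3q_Z = 0, giving q_Z = 473/6.
Then q_M = (321 - 3·(473/6))/6 = 169/12.

78.83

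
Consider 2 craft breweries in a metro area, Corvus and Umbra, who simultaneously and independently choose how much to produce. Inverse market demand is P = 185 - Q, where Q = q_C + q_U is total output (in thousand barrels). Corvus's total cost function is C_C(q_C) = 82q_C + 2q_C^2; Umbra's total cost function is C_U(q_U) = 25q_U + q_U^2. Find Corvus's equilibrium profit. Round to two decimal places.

Corvus's profit: π_C = (185 - Q)q_C - (82q_C + 2q_C²). Setting ∂π_C/∂q_C = 0: 103 - 6q_C - (q_U) = 0.
Umbra's first-order condition: 160 - 4q_U - (q_C) = 0.
Rearranging gives the reaction functions q_C = (103 - q_U)/6 and q_U = (160 - q_C)/4.
Substituting one into the other gives q_C = 252/23 and q_U = 857/23.
Price P = 185 - 1109/23 = 136.7826.
Corvus's profit: 136.7826·(252/23) - 82·(252/23) - 2(252/23)² = 360.1361.

360.14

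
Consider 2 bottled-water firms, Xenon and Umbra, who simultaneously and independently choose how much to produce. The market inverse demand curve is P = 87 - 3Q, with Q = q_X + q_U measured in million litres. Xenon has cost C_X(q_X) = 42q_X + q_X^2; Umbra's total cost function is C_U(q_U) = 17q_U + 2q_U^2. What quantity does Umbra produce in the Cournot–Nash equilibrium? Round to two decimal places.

5.99

Xenon's profit: π_X = (87 - 3Q)q_X - (42q_X + q_X²). Setting ∂π_X/∂q_X = 0: 45 - 8q_X - 3(q_U) = 0.
Umbra's first-order condition: 70 - 10q_U - 3(q_X) = 0.
So q_X = (45 - 3q_U)/8 and q_U = (70 - 3q_X)/10.
Solving the pair: q_X = 240/71, q_U = 425/71.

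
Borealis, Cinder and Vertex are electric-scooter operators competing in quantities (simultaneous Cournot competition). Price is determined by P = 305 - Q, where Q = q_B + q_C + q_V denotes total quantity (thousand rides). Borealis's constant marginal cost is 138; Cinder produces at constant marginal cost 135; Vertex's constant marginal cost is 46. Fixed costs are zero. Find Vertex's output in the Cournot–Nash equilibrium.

Borealis's profit: π_B = (305 - Q)q_B - (138q_B). Setting ∂π_B/∂q_B = 0: 167 - 2q_B - (q_C + q_V) = 0.
Cinder's profit: π_C = (305 - Q)q_C - (135q_C). Setting ∂π_C/∂q_C = 0: 170 - 2q_C - (q_B + q_V) = 0.
Vertex's profit: π_V = (305 - Q)q_V - (46q_V). Setting ∂π_V/∂q_V = 0: 259 - 2q_V - (q_B + q_C) = 0.
Adding the 3 first-order conditions: 596 − 4Q = 0, so Q = 149.
Back-substituting: q_B = (167 − 149) = 18, q_C = (170 − 149) = 21, q_V = (259 − 149) = 110.

110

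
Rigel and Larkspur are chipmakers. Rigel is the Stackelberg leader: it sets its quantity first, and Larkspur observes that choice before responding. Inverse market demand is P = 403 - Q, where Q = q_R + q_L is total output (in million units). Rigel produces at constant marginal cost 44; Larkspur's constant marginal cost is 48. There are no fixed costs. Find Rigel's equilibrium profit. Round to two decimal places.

16471.13

Solve by backward induction. Given q_R, the follower Larkspur maximises π_L = (403 - q_R - q_L)q_L - 48q_L.
∂π_L/∂q_L = 355 - q_R - 2q_L = 0 gives the reaction function q_L = (355 - q_R)/2.
The leader anticipates this reaction. Substituting into P = 403 - Q gives P = 451/2 - (1/2)q_R, so π_R = (451/2 - (1/2)q_R)q_R - 44q_R.
Leader FOC: 363/2 - q_R = 0, so q_R = 363/2.
Then q_L = (355 - 363/2)/2 = 347/4.
Price P = 403 - 1073/4 = 539/4.
Rigel's profit: (539/4 - 44)·(363/2) = 16471.1250.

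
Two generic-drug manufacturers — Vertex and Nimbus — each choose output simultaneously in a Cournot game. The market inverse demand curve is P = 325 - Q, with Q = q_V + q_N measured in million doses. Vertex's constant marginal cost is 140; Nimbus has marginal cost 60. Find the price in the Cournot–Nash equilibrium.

175

Vertex's profit: π_V = (325 - Q)q_V - (140q_V). Setting ∂π_V/∂q_V = 0: 185 - 2q_V - (q_N) = 0.
Nimbus's profit: π_N = (325 - Q)q_N - (60q_N). Setting ∂π_N/∂q_N = 0: 265 - 2q_N - (q_V) = 0.
Rearranging gives the reaction functions q_V = (185 - q_N)/2 and q_N = (265 - q_V)/2.
Solving the pair: q_V = 35, q_N = 115.
Total output Q = 150, so price P = 325 - 150 = 175.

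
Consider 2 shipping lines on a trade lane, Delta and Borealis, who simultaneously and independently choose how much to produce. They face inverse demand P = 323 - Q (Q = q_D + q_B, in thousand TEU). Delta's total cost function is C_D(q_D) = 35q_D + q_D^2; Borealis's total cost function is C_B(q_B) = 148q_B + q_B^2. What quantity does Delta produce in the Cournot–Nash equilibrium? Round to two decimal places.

65.13

Delta's profit: π_D = (323 - Q)q_D - (35q_D + q_D²). Setting ∂π_D/∂q_D = 0: 288 - 4q_D - (q_B) = 0.
Borealis's profit: π_B = (323 - Q)q_B - (148q_B + q_B²). Setting ∂π_B/∂q_B = 0: 175 - 4q_B - (q_D) = 0.
Rearranging gives the reaction functions q_D = (288 - q_B)/4 and q_B = (175 - q_D)/4.
Substituting one into the other gives q_D = 977/15 and q_B = 412/15.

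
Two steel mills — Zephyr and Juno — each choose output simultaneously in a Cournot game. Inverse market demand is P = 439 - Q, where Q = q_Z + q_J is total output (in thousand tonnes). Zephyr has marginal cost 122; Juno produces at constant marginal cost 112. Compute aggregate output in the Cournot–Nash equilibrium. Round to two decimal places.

214.67

Zephyr's profit: π_Z = (439 - Q)q_Z - (122q_Z). Setting ∂π_Z/∂q_Z = 0: 317 - 2q_Z - (q_J) = 0.
Juno's first-order condition: 327 - 2q_J - (q_Z) = 0.
Rearranging gives the reaction functions q_Z = (317 - q_J)/2 and q_J = (327 - q_Z)/2.
Substituting one into the other gives q_Z = 307/3 and q_J = 337/3.
Total output Q = 307/3 + 337/3 = 644/3.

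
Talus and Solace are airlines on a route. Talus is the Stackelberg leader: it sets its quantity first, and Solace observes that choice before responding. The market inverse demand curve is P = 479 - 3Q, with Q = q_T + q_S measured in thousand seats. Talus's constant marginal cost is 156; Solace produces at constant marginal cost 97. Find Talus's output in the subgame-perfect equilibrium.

44

Solve by backward induction. Given q_T, the follower Solace maximises π_S = (479 - 3q_T - 3q_S)q_S - 97q_S.
Follower FOC: 382 - 3q_T - 6q_S = 0, so q_S(q_T) = (382 - 3q_T)/6.
Talus substitutes q_S(q_T) into its own profit: π_T = q_T(479 - 3q_T - (382 - 3q_T)/2) - 156q_T = (288 - (3/2)q_T)q_T - 156q_T.
The leader's first-order condition 132 - 3q_T = 0 yields q_T = 44.
Then q_S = (382 - 3·44)/6 = 125/3.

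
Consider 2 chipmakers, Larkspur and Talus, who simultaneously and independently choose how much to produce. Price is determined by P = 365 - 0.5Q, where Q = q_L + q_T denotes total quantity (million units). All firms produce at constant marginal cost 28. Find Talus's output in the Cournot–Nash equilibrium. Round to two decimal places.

224.67

A representative firm's profit is π_i = q_i(365 - 0.5Q) - 28q_i.
Setting ∂π_i/∂q_i = 0 with rivals' quantities fixed: 337 - q_i - (1/2)q_j = 0.
With identical firms every q_j equals q_i, so q_j = q_i and 337 = (3/2)q_i, giving q_i = 674/3.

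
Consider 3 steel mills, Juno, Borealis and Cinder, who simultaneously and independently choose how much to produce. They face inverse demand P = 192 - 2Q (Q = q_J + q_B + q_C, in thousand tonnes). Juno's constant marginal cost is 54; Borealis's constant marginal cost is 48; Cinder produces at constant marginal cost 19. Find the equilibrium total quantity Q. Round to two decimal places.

Juno's profit: π_J = (192 - 2Q)q_J - (54q_J). Setting ∂π_J/∂q_J = 0: 138 - 4q_J - 2(q_B + q_C) = 0.
Borealis's first-order condition: 144 - 4q_B - 2(q_J + q_C) = 0.
Cinder's first-order condition: 173 - 4q_C - 2(q_J + q_B) = 0.
Adding the 3 conditions: 455 − 4Q − 4Q = 0, i.e. Q = 455/8.
Back-substituting: q_J = (138 − 455/4)/2 = 97/8, q_B = (144 − 455/4)/2 = 121/8, q_C = (173 − 455/4)/2 = 237/8.
Total output Q = 97/8 + 121/8 + 237/8 = 455/8.

56.88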